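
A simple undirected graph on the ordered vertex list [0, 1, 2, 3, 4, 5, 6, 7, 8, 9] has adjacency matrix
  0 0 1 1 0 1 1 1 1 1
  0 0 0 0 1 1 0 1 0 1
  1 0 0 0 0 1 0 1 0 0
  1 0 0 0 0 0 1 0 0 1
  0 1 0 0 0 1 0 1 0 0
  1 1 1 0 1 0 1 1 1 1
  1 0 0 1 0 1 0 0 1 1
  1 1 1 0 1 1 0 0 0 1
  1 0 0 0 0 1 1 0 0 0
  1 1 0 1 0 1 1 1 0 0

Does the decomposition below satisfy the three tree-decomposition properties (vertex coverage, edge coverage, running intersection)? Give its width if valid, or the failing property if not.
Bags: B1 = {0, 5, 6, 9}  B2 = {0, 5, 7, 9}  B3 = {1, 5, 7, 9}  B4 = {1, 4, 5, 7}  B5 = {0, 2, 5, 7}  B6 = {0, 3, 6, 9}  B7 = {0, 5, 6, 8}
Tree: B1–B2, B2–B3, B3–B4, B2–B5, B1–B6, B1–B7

Every vertex of G appears in some bag (union = {0, 1, 2, 3, 4, 5, 6, 7, 8, 9}); every edge is covered by a bag; and for each vertex v the set of bags containing v is connected in the bag tree. The decomposition is therefore valid. The largest bag has 4 vertices, so the width is 3.

Yes; width 3.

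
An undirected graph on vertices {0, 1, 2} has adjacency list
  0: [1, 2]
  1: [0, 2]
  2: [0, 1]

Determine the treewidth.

A width-2 tree decomposition is:
Bags: B1 = {0, 1, 2}
Tree: (single bag)
A single bag containing all 3 vertices is trivially a valid decomposition of width 2. Conversely, {0, 1, 2} is a clique of size 3, and the vertices of any clique must share a bag in every tree decomposition; so some bag has ≥ 3 vertices and tw(G) ≥ 2. The upper and lower bounds meet at 2, so that is the treewidth.

2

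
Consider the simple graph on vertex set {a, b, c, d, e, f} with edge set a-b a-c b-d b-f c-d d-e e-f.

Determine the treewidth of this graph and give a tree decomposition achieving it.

Every bag has size at most 3, so the width is 3 − 1 = 2 and tw(G) ≤ 2. For the lower bound, G contains the cycle f–e–d–b–f, so G is not a forest; only forests have treewidth ≤ 1, hence tw(G) ≥ 2. Combining the bounds, tw(G) = 2.

Treewidth 2.
Bags: B1 = {b, e, f}  B2 = {b, d, e}  B3 = {a, b, d}  B4 = {a, c, d}
Tree: B1–B2, B2–B3, B3–B4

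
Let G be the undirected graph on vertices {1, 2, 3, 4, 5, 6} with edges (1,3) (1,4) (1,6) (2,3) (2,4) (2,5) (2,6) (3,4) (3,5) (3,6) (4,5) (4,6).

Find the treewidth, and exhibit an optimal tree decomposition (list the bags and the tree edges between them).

Every bag has size at most 4, so the width is 4 − 1 = 3 and tw(G) ≤ 3. On the other hand G contains the 4-clique {1, 3, 4, 6}. A clique must lie in a single bag of any decomposition, so no decomposition can have width below 3. Hence tw(G) = 3 exactly.

Treewidth 3.
Bags: B1 = {2, 3, 4, 6}  B2 = {2, 3, 4, 5}  B3 = {1, 3, 4, 6}
Tree: B1–B2, B1–B3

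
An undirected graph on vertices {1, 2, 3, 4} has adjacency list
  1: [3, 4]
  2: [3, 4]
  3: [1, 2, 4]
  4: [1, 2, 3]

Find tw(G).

2

A width-2 tree decomposition is:
Bags: B1 = {2, 3, 4}  B2 = {1, 3, 4}
Tree: B1–B2
The largest bag has 3 vertices, giving width 2; this decomposition certifies tw(G) ≤ 2. On the other hand G contains the 3-clique {1, 3, 4}. A clique must lie in a single bag of any decomposition, so no decomposition can have width below 2. Therefore the treewidth is 2.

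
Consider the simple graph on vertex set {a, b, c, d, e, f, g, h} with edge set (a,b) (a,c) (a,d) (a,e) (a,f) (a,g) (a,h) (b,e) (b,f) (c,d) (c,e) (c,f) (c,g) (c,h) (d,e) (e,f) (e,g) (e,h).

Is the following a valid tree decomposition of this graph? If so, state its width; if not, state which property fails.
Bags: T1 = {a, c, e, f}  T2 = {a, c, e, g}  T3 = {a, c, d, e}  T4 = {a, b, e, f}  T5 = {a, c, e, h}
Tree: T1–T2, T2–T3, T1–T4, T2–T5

Yes; width 3.

Vertex coverage: the bags together contain {a, b, c, d, e, f, g, h}, the full vertex set. Edge coverage: each edge of G has both endpoints in at least one bag. Running intersection: for every vertex, the bags containing it form a connected subtree. All three properties hold, so this is a valid tree decomposition of width max|bag| − 1 = 3, and hence tw(G) ≤ 3.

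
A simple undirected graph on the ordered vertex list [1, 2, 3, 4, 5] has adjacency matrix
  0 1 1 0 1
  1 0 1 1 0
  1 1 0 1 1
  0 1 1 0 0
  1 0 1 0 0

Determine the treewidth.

2

A width-2 tree decomposition is:
Bags: B1 = {2, 3, 4}  B2 = {1, 2, 3}  B3 = {1, 3, 5}
Tree: B1–B2, B2–B3
Every bag has size at most 3, so the width is 3 − 1 = 2 and tw(G) ≤ 2. On the other hand G contains the 3-clique {1, 2, 3}. A clique must lie in a single bag of any decomposition, so no decomposition can have width below 2. Therefore the treewidth is 2.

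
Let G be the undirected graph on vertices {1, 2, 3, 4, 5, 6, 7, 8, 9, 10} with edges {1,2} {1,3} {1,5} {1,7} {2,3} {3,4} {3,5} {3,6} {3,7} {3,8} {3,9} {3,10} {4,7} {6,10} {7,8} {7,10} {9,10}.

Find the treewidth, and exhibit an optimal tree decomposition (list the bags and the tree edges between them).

Every bag has size at most 3, so the width is 3 − 1 = 2 and tw(G) ≤ 2. Conversely, {1, 2, 3} is a clique of size 3, and the vertices of any clique must share a bag in every tree decomposition; so some bag has ≥ 3 vertices and tw(G) ≥ 2. Therefore the treewidth is 2.

Treewidth 2.
One optimal decomposition is:
Bags: B1 = {1, 2, 3}  B2 = {1, 3, 7}  B3 = {3, 4, 7}  B4 = {3, 7, 10}  B5 = {3, 6, 10}  B6 = {3, 9, 10}  B7 = {3, 7, 8}  B8 = {1, 3, 5}
Tree: B1–B2, B2–B3, B3–B4, B4–B5, B4–B6, B3–B7, B1–B8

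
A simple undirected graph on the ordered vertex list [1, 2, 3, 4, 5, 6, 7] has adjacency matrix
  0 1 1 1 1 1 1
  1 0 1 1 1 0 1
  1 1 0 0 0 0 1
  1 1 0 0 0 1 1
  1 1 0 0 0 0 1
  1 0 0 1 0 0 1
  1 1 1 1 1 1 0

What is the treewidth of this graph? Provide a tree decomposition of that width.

Treewidth 3.
Bags: B1 = {1, 2, 3, 7}  B2 = {1, 2, 4, 7}  B3 = {1, 2, 5, 7}  B4 = {1, 4, 6, 7}
Tree: B1–B2, B2–B3, B2–B4

Each bag holds 4 vertices, so the decomposition has width 3, which upper-bounds the treewidth. On the other hand G contains the 4-clique {1, 2, 3, 7}. A clique must lie in a single bag of any decomposition, so no decomposition can have width below 3. The upper and lower bounds meet at 3, so that is the treewidth.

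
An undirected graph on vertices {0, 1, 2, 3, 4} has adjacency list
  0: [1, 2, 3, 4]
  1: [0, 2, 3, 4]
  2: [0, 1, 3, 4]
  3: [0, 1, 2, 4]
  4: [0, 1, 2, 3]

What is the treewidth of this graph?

4

A width-4 tree decomposition is:
Bags: B1 = {0, 1, 2, 3, 4}
Tree: (single bag)
With just one bag of size 5, the width is 5 − 1 = 4, so tw(G) ≤ 4. For the lower bound, the 5 vertices {0, 1, 2, 3, 4} are pairwise adjacent, and any tree decomposition puts a clique entirely inside one bag — forcing width ≥ 4. The upper and lower bounds meet at 4, so that is the treewidth.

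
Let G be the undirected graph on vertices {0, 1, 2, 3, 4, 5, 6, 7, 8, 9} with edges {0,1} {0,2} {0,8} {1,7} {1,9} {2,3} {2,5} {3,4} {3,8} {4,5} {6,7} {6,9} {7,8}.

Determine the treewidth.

A width-2 tree decomposition is:
Bags: B1 = {6, 7, 9}  B2 = {1, 7, 9}  B3 = {1, 7, 8}  B4 = {0, 1, 8}  B5 = {0, 3, 8}  B6 = {0, 2, 3}  B7 = {2, 3, 4}  B8 = {2, 4, 5}
Tree: B1–B2, B2–B3, B3–B4, B4–B5, B5–B6, B6–B7, B7–B8
The largest bag has 3 vertices, giving width 2; this decomposition certifies tw(G) ≤ 2. Since 6–9–1–7–6 is a cycle in G, G is not acyclic. Forests are exactly the graphs of treewidth ≤ 1, so tw(G) ≥ 2. The upper and lower bounds meet at 2, so that is the treewidth.

2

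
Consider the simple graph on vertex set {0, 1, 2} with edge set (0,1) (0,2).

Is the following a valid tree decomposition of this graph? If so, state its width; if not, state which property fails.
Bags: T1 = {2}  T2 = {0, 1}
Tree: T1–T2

A tree decomposition must satisfy three properties: every vertex lies in some bag; for every edge, both endpoints lie together in some bag; and for every vertex, the bags containing it form a connected subtree. Here edge (0,2) lies in no bag, so the decomposition is invalid.

No — edge (0,2) lies in no bag.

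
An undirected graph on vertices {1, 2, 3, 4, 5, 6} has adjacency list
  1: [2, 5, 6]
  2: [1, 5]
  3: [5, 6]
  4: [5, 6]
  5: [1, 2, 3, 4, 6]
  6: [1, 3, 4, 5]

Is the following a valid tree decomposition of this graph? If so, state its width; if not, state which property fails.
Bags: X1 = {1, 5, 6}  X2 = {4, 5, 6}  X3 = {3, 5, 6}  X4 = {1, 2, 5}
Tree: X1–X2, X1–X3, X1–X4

Yes; width 2.

Vertex coverage: the bags together contain {1, 2, 3, 4, 5, 6}, the full vertex set. Edge coverage: each edge of G has both endpoints in at least one bag. Running intersection: for every vertex, the bags containing it form a connected subtree. All three properties hold, so this is a valid tree decomposition of width max|bag| − 1 = 2, and hence tw(G) ≤ 2.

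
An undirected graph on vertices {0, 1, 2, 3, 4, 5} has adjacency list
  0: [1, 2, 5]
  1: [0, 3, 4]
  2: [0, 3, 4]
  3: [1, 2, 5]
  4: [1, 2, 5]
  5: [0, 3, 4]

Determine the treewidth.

3

A width-3 tree decomposition is:
Bags: B1 = {0, 3, 4, 5}  B2 = {0, 2, 3, 4}  B3 = {0, 1, 3, 4}
Tree: B1–B2, B2–B3
The largest bag has 4 vertices, giving width 3; this decomposition certifies tw(G) ≤ 3. For the lower bound: the 4 vertex sets {0,5}, {2,4}, {3}, {1} are disjoint, each induces a connected subgraph, and every pair is joined by at least one edge of G. Contracting each set to a single vertex therefore yields K_{4} as a minor, and since treewidth is minor-monotone, tw(G) ≥ tw(K_{4}) = 3. Therefore the treewidth is 3.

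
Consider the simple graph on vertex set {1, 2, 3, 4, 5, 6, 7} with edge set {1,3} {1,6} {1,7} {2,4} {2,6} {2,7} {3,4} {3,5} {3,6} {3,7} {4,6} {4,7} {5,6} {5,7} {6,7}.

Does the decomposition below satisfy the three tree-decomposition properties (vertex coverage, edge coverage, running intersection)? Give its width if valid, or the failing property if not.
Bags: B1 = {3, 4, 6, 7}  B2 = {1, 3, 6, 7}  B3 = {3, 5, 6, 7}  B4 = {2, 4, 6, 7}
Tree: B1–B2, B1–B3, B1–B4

Every vertex of G appears in some bag (union = {1, 2, 3, 4, 5, 6, 7}); every edge is covered by a bag; and for each vertex v the set of bags containing v is connected in the bag tree. The decomposition is therefore valid. The largest bag has 4 vertices, so the width is 3.

Yes; width 3.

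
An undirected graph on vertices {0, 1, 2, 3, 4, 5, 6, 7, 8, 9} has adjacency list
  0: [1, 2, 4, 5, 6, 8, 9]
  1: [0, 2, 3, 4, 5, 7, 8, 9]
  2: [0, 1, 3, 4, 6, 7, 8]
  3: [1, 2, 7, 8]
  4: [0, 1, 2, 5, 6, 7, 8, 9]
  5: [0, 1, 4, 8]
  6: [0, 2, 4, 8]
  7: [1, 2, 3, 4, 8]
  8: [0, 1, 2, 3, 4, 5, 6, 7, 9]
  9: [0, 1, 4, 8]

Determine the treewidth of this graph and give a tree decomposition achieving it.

Treewidth 4.
Bags: B1 = {0, 1, 4, 8, 9}  B2 = {0, 1, 2, 4, 8}  B3 = {1, 2, 4, 7, 8}  B4 = {1, 2, 3, 7, 8}  B5 = {0, 1, 4, 5, 8}  B6 = {0, 2, 4, 6, 8}
Tree: B1–B2, B2–B3, B3–B4, B1–B5, B2–B6

Every bag has size at most 5, so the width is 5 − 1 = 4 and tw(G) ≤ 4. On the other hand G contains the 5-clique {1, 2, 3, 7, 8}. A clique must lie in a single bag of any decomposition, so no decomposition can have width below 4. Therefore the treewidth is 4.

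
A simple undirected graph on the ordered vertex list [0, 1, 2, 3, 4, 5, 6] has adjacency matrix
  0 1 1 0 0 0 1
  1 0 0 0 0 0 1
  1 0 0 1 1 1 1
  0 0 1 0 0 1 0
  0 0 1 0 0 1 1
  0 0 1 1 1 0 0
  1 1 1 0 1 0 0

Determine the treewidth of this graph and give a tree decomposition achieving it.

Treewidth 2.
Bags: B1 = {2, 3, 5}  B2 = {2, 4, 5}  B3 = {2, 4, 6}  B4 = {0, 2, 6}  B5 = {0, 1, 6}
Tree: B1–B2, B2–B3, B3–B4, B4–B5

Every bag has size at most 3, so the width is 3 − 1 = 2 and tw(G) ≤ 2. On the other hand G contains the 3-clique {0, 1, 6}. A clique must lie in a single bag of any decomposition, so no decomposition can have width below 2. The upper and lower bounds meet at 2, so that is the treewidth.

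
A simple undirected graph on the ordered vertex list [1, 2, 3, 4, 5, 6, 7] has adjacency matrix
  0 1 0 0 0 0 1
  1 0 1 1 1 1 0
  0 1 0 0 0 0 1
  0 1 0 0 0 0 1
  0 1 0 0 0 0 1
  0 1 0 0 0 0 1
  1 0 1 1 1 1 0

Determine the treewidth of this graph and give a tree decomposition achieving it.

Each bag holds 3 vertices, so the decomposition has width 2, which upper-bounds the treewidth. The edges 2–4–7–3–2 form a cycle, so G is not a tree and its treewidth is at least 2. Therefore the treewidth is 2.

Treewidth 2.
One optimal decomposition is:
Bags: B1 = {2, 4, 7}  B2 = {2, 3, 7}  B3 = {2, 6, 7}  B4 = {2, 5, 7}  B5 = {1, 2, 7}
Tree: B1–B2, B2–B3, B3–B4, B4–B5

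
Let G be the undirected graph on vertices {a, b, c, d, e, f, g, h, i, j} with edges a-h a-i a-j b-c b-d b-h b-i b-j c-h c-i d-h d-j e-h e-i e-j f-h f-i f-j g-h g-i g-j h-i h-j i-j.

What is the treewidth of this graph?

3

A width-3 tree decomposition is:
Bags: B1 = {b, h, i, j}  B2 = {f, h, i, j}  B3 = {a, h, i, j}  B4 = {b, c, h, i}  B5 = {g, h, i, j}  B6 = {e, h, i, j}  B7 = {b, d, h, j}
Tree: B1–B2, B1–B3, B1–B4, B1–B5, B5–B6, B1–B7
Each bag holds 4 vertices, so the decomposition has width 3, which upper-bounds the treewidth. Conversely, {b, d, h, j} is a clique of size 4, and the vertices of any clique must share a bag in every tree decomposition; so some bag has ≥ 4 vertices and tw(G) ≥ 3. The upper and lower bounds meet at 3, so that is the treewidth.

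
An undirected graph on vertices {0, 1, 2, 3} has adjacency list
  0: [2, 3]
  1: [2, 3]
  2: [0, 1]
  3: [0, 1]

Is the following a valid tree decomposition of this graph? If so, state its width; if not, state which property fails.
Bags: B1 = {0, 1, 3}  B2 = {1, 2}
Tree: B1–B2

No — edge (0,2) lies in no bag.

A tree decomposition must satisfy three properties: every vertex lies in some bag; for every edge, both endpoints lie together in some bag; and for every vertex, the bags containing it form a connected subtree. Here edge (0,2) lies in no bag, so the decomposition is invalid.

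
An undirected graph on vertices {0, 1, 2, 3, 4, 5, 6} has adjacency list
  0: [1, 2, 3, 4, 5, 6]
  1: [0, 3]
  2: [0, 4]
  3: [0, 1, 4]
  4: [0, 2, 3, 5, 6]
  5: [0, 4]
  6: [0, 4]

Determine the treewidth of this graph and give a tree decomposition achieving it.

Each bag holds 3 vertices, so the decomposition has width 2, which upper-bounds the treewidth. On the other hand G contains the 3-clique {0, 1, 3}. A clique must lie in a single bag of any decomposition, so no decomposition can have width below 2. Therefore the treewidth is 2.

Treewidth 2.
One optimal decomposition is:
Bags: B1 = {0, 4, 6}  B2 = {0, 4, 5}  B3 = {0, 2, 4}  B4 = {0, 3, 4}  B5 = {0, 1, 3}
Tree: B1–B2, B1–B3, B3–B4, B4–B5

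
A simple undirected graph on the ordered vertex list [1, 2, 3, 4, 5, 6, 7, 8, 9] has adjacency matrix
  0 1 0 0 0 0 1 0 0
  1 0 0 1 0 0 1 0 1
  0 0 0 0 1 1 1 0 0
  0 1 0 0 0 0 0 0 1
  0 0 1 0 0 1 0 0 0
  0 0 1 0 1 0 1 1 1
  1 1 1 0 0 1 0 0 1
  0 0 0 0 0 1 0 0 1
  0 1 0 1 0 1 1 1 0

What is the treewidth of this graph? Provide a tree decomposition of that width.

Treewidth 2.
One optimal decomposition is:
Bags: B1 = {3, 6, 7}  B2 = {6, 7, 9}  B3 = {6, 8, 9}  B4 = {3, 5, 6}  B5 = {2, 7, 9}  B6 = {2, 4, 9}  B7 = {1, 2, 7}
Tree: B1–B2, B2–B3, B1–B4, B2–B5, B5–B6, B5–B7

Each bag holds 3 vertices, so the decomposition has width 2, which upper-bounds the treewidth. For the lower bound, the 3 vertices {1, 2, 7} are pairwise adjacent, and any tree decomposition puts a clique entirely inside one bag — forcing width ≥ 2. The upper and lower bounds meet at 2, so that is the treewidth.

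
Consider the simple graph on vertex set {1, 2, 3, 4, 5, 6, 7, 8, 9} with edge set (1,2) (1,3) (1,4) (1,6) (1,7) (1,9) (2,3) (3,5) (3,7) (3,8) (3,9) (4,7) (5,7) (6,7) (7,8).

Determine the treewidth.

A width-2 tree decomposition is:
Bags: B1 = {3, 5, 7}  B2 = {1, 3, 7}  B3 = {3, 7, 8}  B4 = {1, 6, 7}  B5 = {1, 2, 3}  B6 = {1, 4, 7}  B7 = {1, 3, 9}
Tree: B1–B2, B1–B3, B2–B4, B2–B5, B4–B6, B2–B7
The largest bag has 3 vertices, giving width 2; this decomposition certifies tw(G) ≤ 2. On the other hand G contains the 3-clique {3, 7, 8}. A clique must lie in a single bag of any decomposition, so no decomposition can have width below 2. Combining the bounds, tw(G) = 2.

2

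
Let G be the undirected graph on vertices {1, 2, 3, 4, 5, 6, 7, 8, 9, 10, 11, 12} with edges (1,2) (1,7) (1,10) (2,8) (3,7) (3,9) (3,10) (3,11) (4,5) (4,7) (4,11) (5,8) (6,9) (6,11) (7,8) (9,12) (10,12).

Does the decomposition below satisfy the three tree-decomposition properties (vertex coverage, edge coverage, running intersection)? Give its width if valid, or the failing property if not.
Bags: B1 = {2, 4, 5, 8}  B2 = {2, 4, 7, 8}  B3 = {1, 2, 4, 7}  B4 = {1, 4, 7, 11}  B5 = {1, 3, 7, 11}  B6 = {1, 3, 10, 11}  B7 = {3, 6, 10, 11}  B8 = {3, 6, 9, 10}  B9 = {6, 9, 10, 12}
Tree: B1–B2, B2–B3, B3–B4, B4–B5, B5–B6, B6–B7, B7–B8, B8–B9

Vertex coverage: the bags together contain {1, 2, 3, 4, 5, 6, 7, 8, 9, 10, 11, 12}, the full vertex set. Edge coverage: each edge of G has both endpoints in at least one bag. Running intersection: for every vertex, the bags containing it form a connected subtree. All three properties hold, so this is a valid tree decomposition of width max|bag| − 1 = 3, and hence tw(G) ≤ 3.

Yes; width 3.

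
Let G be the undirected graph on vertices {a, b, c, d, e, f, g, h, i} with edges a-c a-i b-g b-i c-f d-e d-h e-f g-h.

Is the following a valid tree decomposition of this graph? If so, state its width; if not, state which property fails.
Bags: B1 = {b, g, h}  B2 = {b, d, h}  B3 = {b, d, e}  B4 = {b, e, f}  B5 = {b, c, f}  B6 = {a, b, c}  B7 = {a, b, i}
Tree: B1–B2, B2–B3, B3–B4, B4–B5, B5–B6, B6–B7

Vertex coverage: the bags together contain {a, b, c, d, e, f, g, h, i}, the full vertex set. Edge coverage: each edge of G has both endpoints in at least one bag. Running intersection: for every vertex, the bags containing it form a connected subtree. All three properties hold, so this is a valid tree decomposition of width max|bag| − 1 = 2, and hence tw(G) ≤ 2.

Yes; width 2.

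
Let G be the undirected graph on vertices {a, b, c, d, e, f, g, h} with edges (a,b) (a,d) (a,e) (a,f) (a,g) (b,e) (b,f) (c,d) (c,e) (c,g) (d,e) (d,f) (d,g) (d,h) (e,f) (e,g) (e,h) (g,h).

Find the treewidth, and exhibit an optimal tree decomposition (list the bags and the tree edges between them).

Treewidth 3.
One optimal decomposition is:
Bags: B1 = {a, d, e, g}  B2 = {a, d, e, f}  B3 = {d, e, g, h}  B4 = {a, b, e, f}  B5 = {c, d, e, g}
Tree: B1–B2, B1–B3, B2–B4, B1–B5

The largest bag has 4 vertices, giving width 3; this decomposition certifies tw(G) ≤ 3. On the other hand G contains the 4-clique {d, e, g, h}. A clique must lie in a single bag of any decomposition, so no decomposition can have width below 3. Hence tw(G) = 3 exactly.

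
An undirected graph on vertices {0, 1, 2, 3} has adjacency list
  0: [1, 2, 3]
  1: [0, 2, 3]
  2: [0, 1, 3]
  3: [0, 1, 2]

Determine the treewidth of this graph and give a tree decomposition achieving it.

With just one bag of size 4, the width is 4 − 1 = 3, so tw(G) ≤ 3. For the lower bound, the 4 vertices {0, 1, 2, 3} are pairwise adjacent, and any tree decomposition puts a clique entirely inside one bag — forcing width ≥ 3. Combining the bounds, tw(G) = 3.

Treewidth 3.
One such decomposition:
Bags: B1 = {0, 1, 2, 3}
Tree: (single bag)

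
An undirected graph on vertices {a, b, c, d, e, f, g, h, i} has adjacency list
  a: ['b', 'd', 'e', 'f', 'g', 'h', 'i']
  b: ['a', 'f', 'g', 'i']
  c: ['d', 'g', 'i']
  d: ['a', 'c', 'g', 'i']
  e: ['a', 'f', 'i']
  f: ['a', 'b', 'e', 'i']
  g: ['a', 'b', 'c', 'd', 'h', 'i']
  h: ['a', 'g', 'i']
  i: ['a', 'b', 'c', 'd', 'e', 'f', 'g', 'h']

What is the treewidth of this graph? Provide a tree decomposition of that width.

The largest bag has 4 vertices, giving width 3; this decomposition certifies tw(G) ≤ 3. On the other hand G contains the 4-clique {c, d, g, i}. A clique must lie in a single bag of any decomposition, so no decomposition can have width below 3. Hence tw(G) = 3 exactly.

Treewidth 3.
One such decomposition:
Bags: B1 = {a, b, f, i}  B2 = {a, b, g, i}  B3 = {a, g, h, i}  B4 = {a, d, g, i}  B5 = {c, d, g, i}  B6 = {a, e, f, i}
Tree: B1–B2, B2–B3, B3–B4, B4–B5, B1–B6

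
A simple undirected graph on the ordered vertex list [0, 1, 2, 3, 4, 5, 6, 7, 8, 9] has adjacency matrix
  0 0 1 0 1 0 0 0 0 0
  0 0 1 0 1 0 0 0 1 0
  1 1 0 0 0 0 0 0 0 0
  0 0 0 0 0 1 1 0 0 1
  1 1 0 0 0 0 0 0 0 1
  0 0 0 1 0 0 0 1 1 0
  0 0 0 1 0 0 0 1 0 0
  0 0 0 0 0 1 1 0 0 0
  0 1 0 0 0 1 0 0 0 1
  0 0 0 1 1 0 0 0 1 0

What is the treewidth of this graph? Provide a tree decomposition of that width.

Each bag holds 3 vertices, so the decomposition has width 2, which upper-bounds the treewidth. Since 0–2–1–4–0 is a cycle in G, G is not acyclic. Forests are exactly the graphs of treewidth ≤ 1, so tw(G) ≥ 2. Therefore the treewidth is 2.

Treewidth 2.
One such decomposition:
Bags: B1 = {0, 2, 4}  B2 = {1, 2, 4}  B3 = {1, 4, 9}  B4 = {1, 8, 9}  B5 = {3, 8, 9}  B6 = {3, 5, 8}  B7 = {3, 5, 6}  B8 = {5, 6, 7}
Tree: B1–B2, B2–B3, B3–B4, B4–B5, B5–B6, B6–B7, B7–B8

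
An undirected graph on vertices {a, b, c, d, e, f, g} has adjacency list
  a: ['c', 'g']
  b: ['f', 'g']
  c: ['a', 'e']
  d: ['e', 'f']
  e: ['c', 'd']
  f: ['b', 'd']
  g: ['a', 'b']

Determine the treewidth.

A width-2 tree decomposition is:
Bags: B1 = {c, d, e}  B2 = {c, d, f}  B3 = {b, c, f}  B4 = {b, c, g}  B5 = {a, c, g}
Tree: B1–B2, B2–B3, B3–B4, B4–B5
Each bag holds 3 vertices, so the decomposition has width 2, which upper-bounds the treewidth. Since c–e–d–f–b–g–a–c is a cycle in G, G is not acyclic. Forests are exactly the graphs of treewidth ≤ 1, so tw(G) ≥ 2. Combining the bounds, tw(G) = 2.

2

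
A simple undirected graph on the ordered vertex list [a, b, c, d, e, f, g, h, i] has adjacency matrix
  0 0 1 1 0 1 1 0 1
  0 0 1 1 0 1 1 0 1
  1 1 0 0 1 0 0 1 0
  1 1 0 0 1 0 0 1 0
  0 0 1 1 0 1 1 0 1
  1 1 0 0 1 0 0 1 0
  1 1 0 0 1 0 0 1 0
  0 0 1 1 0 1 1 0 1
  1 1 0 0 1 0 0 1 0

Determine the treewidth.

4

A width-4 tree decomposition is:
Bags: B1 = {a, b, e, h, i}  B2 = {a, b, e, g, h}  B3 = {a, b, c, e, h}  B4 = {a, b, e, f, h}  B5 = {a, b, d, e, h}
Tree: B1–B2, B2–B3, B3–B4, B4–B5
The largest bag has 5 vertices, giving width 4; this decomposition certifies tw(G) ≤ 4. For the lower bound: the 5 vertex sets {b,i}, {g,h}, {a,c}, {e}, {f} are disjoint, each induces a connected subgraph, and every pair is joined by at least one edge of G. Contracting each set to a single vertex therefore yields K_{5} as a minor, and since treewidth is minor-monotone, tw(G) ≥ tw(K_{5}) = 4. Combining the bounds, tw(G) = 4.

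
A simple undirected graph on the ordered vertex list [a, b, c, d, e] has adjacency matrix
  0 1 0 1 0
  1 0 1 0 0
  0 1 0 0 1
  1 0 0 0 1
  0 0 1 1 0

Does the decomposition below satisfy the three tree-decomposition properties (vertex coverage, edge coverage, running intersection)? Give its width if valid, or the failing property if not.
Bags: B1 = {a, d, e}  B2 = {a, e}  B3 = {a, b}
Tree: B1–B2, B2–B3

A tree decomposition must satisfy three properties: every vertex lies in some bag; for every edge, both endpoints lie together in some bag; and for every vertex, the bags containing it form a connected subtree. Here vertex c appears in no bag, so the decomposition is invalid.

No — vertex c appears in no bag.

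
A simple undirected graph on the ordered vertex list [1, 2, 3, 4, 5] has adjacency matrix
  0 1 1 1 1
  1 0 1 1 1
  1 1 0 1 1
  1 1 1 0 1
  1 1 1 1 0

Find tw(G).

4

A width-4 tree decomposition is:
Bags: B1 = {1, 2, 3, 4, 5}
Tree: (single bag)
A single bag containing all 5 vertices is trivially a valid decomposition of width 4. Conversely, {1, 2, 3, 4, 5} is a clique of size 5, and the vertices of any clique must share a bag in every tree decomposition; so some bag has ≥ 5 vertices and tw(G) ≥ 4. Combining the bounds, tw(G) = 4.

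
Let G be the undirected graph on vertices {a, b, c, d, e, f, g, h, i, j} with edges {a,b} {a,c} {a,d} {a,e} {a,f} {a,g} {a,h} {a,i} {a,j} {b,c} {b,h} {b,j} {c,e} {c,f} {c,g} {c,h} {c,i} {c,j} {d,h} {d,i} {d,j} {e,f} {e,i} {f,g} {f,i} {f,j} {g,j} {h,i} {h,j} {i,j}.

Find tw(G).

A width-4 tree decomposition is:
Bags: B1 = {a, c, f, g, j}  B2 = {a, c, f, i, j}  B3 = {a, c, h, i, j}  B4 = {a, d, h, i, j}  B5 = {a, b, c, h, j}  B6 = {a, c, e, f, i}
Tree: B1–B2, B2–B3, B3–B4, B3–B5, B2–B6
Each bag holds 5 vertices, so the decomposition has width 4, which upper-bounds the treewidth. Conversely, {a, d, h, i, j} is a clique of size 5, and the vertices of any clique must share a bag in every tree decomposition; so some bag has ≥ 5 vertices and tw(G) ≥ 4. Therefore the treewidth is 4.

4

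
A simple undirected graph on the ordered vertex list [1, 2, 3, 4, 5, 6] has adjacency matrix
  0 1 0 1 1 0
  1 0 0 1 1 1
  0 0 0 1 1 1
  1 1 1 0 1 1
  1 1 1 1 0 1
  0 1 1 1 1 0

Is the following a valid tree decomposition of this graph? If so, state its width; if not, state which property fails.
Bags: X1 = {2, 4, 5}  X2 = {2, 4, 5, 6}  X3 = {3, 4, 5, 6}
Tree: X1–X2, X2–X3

A tree decomposition must satisfy three properties: every vertex lies in some bag; for every edge, both endpoints lie together in some bag; and for every vertex, the bags containing it form a connected subtree. Here vertex 1 appears in no bag, so the decomposition is invalid.

No — vertex 1 appears in no bag.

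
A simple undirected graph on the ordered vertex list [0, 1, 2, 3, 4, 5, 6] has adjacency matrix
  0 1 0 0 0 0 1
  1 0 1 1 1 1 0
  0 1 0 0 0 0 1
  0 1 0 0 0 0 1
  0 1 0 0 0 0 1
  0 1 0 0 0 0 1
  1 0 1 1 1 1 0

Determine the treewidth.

2

A width-2 tree decomposition is:
Bags: B1 = {1, 4, 6}  B2 = {1, 2, 6}  B3 = {1, 5, 6}  B4 = {0, 1, 6}  B5 = {1, 3, 6}
Tree: B1–B2, B2–B3, B3–B4, B4–B5
Every bag has size at most 3, so the width is 3 − 1 = 2 and tw(G) ≤ 2. The edges 1–4–6–2–1 form a cycle, so G is not a tree and its treewidth is at least 2. Combining the bounds, tw(G) = 2.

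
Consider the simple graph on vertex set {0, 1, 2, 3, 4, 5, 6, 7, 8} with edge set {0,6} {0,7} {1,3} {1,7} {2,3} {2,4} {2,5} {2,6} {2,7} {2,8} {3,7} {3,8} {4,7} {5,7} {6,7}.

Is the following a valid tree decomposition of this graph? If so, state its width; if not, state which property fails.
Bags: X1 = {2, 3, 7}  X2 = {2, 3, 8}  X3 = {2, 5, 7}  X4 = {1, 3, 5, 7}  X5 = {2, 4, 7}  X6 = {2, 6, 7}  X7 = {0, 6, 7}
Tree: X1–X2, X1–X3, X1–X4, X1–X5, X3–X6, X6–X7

A tree decomposition must satisfy three properties: every vertex lies in some bag; for every edge, both endpoints lie together in some bag; and for every vertex, the bags containing it form a connected subtree. Here bags containing vertex 5 are not connected in the tree, so the decomposition is invalid.

No — bags containing vertex 5 are not connected in the tree.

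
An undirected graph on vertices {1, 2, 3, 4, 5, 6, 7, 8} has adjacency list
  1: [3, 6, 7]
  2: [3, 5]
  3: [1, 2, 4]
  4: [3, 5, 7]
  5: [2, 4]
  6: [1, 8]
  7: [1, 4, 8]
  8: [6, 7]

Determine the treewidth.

2

A width-2 tree decomposition is:
Bags: B1 = {2, 3, 5}  B2 = {3, 4, 5}  B3 = {1, 3, 4}  B4 = {1, 4, 7}  B5 = {1, 6, 7}  B6 = {6, 7, 8}
Tree: B1–B2, B2–B3, B3–B4, B4–B5, B5–B6
The largest bag has 3 vertices, giving width 2; this decomposition certifies tw(G) ≤ 2. For the lower bound, G contains the cycle 2–5–4–3–2, so G is not a forest; only forests have treewidth ≤ 1, hence tw(G) ≥ 2. Therefore the treewidth is 2.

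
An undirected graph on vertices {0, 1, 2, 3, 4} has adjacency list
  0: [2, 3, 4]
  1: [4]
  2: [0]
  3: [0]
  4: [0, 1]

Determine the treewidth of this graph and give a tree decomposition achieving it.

Each bag holds 2 vertices, so the decomposition has width 1, which upper-bounds the treewidth. Any graph with an edge has treewidth ≥ 1, and G has the edge 2–0. Hence tw(G) = 1 exactly.

Treewidth 1.
Bags: B1 = {0, 2}  B2 = {0, 3}  B3 = {0, 4}  B4 = {1, 4}
Tree: B1–B2, B1–B3, B3–B4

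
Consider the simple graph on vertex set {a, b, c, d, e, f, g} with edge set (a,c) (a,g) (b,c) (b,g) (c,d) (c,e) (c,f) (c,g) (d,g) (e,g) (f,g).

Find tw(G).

A width-2 tree decomposition is:
Bags: B1 = {c, e, g}  B2 = {a, c, g}  B3 = {c, f, g}  B4 = {c, d, g}  B5 = {b, c, g}
Tree: B1–B2, B1–B3, B3–B4, B3–B5
Each bag holds 3 vertices, so the decomposition has width 2, which upper-bounds the treewidth. Conversely, {c, d, g} is a clique of size 3, and the vertices of any clique must share a bag in every tree decomposition; so some bag has ≥ 3 vertices and tw(G) ≥ 2. Therefore the treewidth is 2.

2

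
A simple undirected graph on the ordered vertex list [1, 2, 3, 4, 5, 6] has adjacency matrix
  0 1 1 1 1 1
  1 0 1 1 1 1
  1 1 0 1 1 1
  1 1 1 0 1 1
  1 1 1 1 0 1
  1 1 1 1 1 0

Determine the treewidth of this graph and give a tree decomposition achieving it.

Treewidth 5.
Bags: B1 = {1, 2, 3, 4, 5, 6}
Tree: (single bag)

A single bag containing all 6 vertices is trivially a valid decomposition of width 5. For the lower bound, the 6 vertices {1, 2, 3, 4, 5, 6} are pairwise adjacent, and any tree decomposition puts a clique entirely inside one bag — forcing width ≥ 5. The upper and lower bounds meet at 5, so that is the treewidth.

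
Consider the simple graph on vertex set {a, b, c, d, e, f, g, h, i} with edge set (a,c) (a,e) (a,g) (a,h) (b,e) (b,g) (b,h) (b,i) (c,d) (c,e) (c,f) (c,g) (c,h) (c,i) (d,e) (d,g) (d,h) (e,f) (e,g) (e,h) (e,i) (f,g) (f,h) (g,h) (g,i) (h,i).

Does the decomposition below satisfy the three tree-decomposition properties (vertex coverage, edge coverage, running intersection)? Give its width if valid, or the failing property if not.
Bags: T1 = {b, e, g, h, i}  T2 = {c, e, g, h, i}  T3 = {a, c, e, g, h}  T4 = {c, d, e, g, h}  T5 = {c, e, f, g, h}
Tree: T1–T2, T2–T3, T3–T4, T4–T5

Every vertex of G appears in some bag (union = {a, b, c, d, e, f, g, h, i}); every edge is covered by a bag; and for each vertex v the set of bags containing v is connected in the bag tree. The decomposition is therefore valid. The largest bag has 5 vertices, so the width is 4.

Yes; width 4.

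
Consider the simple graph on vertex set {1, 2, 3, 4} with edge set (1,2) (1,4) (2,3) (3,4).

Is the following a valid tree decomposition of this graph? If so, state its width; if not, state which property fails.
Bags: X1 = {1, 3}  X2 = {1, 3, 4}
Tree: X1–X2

No — vertex 2 appears in no bag.

A tree decomposition must satisfy three properties: every vertex lies in some bag; for every edge, both endpoints lie together in some bag; and for every vertex, the bags containing it form a connected subtree. Here vertex 2 appears in no bag, so the decomposition is invalid.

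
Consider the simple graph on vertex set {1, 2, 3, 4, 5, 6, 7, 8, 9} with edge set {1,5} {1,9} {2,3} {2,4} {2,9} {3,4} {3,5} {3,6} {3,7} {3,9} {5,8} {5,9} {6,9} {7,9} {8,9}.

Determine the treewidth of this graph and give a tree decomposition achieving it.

Treewidth 2.
One such decomposition:
Bags: B1 = {3, 7, 9}  B2 = {3, 5, 9}  B3 = {5, 8, 9}  B4 = {2, 3, 9}  B5 = {3, 6, 9}  B6 = {2, 3, 4}  B7 = {1, 5, 9}
Tree: B1–B2, B2–B3, B2–B4, B1–B5, B4–B6, B3–B7

The largest bag has 3 vertices, giving width 2; this decomposition certifies tw(G) ≤ 2. On the other hand G contains the 3-clique {5, 8, 9}. A clique must lie in a single bag of any decomposition, so no decomposition can have width below 2. Combining the bounds, tw(G) = 2.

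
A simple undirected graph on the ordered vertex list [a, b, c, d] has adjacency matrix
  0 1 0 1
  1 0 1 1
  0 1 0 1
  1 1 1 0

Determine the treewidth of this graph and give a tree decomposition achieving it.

Each bag holds 3 vertices, so the decomposition has width 2, which upper-bounds the treewidth. On the other hand G contains the 3-clique {b, c, d}. A clique must lie in a single bag of any decomposition, so no decomposition can have width below 2. Combining the bounds, tw(G) = 2.

Treewidth 2.
Bags: B1 = {b, c, d}  B2 = {a, b, d}
Tree: B1–B2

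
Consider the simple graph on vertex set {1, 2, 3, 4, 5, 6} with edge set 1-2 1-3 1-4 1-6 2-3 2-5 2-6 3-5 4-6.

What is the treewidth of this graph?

2

A width-2 tree decomposition is:
Bags: B1 = {1, 2, 6}  B2 = {1, 2, 3}  B3 = {1, 4, 6}  B4 = {2, 3, 5}
Tree: B1–B2, B1–B3, B2–B4
Every bag has size at most 3, so the width is 3 − 1 = 2 and tw(G) ≤ 2. For the lower bound, the 3 vertices {1, 2, 3} are pairwise adjacent, and any tree decomposition puts a clique entirely inside one bag — forcing width ≥ 2. Hence tw(G) = 2 exactly.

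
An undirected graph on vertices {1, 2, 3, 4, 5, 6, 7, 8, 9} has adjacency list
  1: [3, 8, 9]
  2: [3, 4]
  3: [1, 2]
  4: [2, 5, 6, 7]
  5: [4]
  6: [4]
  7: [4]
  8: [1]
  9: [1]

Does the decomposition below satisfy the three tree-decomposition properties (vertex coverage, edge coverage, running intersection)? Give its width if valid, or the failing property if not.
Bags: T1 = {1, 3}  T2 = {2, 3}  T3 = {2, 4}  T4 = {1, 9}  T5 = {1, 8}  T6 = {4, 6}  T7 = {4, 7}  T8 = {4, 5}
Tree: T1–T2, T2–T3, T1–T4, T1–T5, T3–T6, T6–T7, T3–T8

Yes; width 1.

Every vertex of G appears in some bag (union = {1, 2, 3, 4, 5, 6, 7, 8, 9}); every edge is covered by a bag; and for each vertex v the set of bags containing v is connected in the bag tree. The decomposition is therefore valid. The largest bag has 2 vertices, so the width is 1.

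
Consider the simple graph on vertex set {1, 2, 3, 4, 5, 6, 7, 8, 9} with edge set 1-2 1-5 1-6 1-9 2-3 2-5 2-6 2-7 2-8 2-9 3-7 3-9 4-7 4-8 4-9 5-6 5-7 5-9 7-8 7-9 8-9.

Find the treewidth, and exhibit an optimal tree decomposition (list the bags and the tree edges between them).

Treewidth 3.
One optimal decomposition is:
Bags: B1 = {2, 5, 7, 9}  B2 = {1, 2, 5, 9}  B3 = {2, 7, 8, 9}  B4 = {2, 3, 7, 9}  B5 = {1, 2, 5, 6}  B6 = {4, 7, 8, 9}
Tree: B1–B2, B1–B3, B1–B4, B2–B5, B3–B6

Every bag has size at most 4, so the width is 4 − 1 = 3 and tw(G) ≤ 3. On the other hand G contains the 4-clique {1, 2, 5, 9}. A clique must lie in a single bag of any decomposition, so no decomposition can have width below 3. Hence tw(G) = 3 exactly.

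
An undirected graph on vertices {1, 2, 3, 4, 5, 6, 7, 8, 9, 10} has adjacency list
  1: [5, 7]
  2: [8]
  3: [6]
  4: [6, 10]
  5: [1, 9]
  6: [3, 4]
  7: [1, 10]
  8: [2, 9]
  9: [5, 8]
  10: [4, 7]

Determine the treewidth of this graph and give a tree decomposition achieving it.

Treewidth 1.
One such decomposition:
Bags: B1 = {2, 8}  B2 = {8, 9}  B3 = {5, 9}  B4 = {1, 5}  B5 = {1, 7}  B6 = {7, 10}  B7 = {4, 10}  B8 = {4, 6}  B9 = {3, 6}
Tree: B1–B2, B2–B3, B3–B4, B4–B5, B5–B6, B6–B7, B7–B8, B8–B9

Each bag holds 2 vertices, so the decomposition has width 1, which upper-bounds the treewidth. G has an edge, so its treewidth is at least 1. Combining the bounds, tw(G) = 1.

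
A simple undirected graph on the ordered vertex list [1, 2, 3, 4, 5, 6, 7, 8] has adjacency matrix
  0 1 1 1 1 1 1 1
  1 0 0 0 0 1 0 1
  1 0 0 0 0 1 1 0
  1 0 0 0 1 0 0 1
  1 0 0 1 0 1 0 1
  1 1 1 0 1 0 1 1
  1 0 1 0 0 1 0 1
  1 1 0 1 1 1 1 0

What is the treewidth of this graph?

A width-3 tree decomposition is:
Bags: B1 = {1, 3, 6, 7}  B2 = {1, 6, 7, 8}  B3 = {1, 2, 6, 8}  B4 = {1, 5, 6, 8}  B5 = {1, 4, 5, 8}
Tree: B1–B2, B2–B3, B3–B4, B4–B5
The largest bag has 4 vertices, giving width 3; this decomposition certifies tw(G) ≤ 3. Conversely, {1, 4, 5, 8} is a clique of size 4, and the vertices of any clique must share a bag in every tree decomposition; so some bag has ≥ 4 vertices and tw(G) ≥ 3. Combining the bounds, tw(G) = 3.

3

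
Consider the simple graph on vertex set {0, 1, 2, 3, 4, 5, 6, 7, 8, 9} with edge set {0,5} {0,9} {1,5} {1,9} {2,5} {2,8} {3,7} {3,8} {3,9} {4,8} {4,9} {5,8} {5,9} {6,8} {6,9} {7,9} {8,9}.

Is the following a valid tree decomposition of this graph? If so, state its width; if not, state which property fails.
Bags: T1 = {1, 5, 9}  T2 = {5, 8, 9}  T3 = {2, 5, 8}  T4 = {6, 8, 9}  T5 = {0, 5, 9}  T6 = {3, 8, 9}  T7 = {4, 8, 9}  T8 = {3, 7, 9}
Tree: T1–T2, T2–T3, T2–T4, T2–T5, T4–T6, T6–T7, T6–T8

Vertex coverage: the bags together contain {0, 1, 2, 3, 4, 5, 6, 7, 8, 9}, the full vertex set. Edge coverage: each edge of G has both endpoints in at least one bag. Running intersection: for every vertex, the bags containing it form a connected subtree. All three properties hold, so this is a valid tree decomposition of width max|bag| − 1 = 2, and hence tw(G) ≤ 2.

Yes; width 2.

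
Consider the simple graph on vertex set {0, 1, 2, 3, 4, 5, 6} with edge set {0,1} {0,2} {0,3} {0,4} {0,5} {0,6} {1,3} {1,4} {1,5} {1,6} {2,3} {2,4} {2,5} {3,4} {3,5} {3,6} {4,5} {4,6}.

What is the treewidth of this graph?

4

A width-4 tree decomposition is:
Bags: B1 = {0, 1, 3, 4, 5}  B2 = {0, 1, 3, 4, 6}  B3 = {0, 2, 3, 4, 5}
Tree: B1–B2, B1–B3
Each bag holds 5 vertices, so the decomposition has width 4, which upper-bounds the treewidth. Conversely, {0, 1, 3, 4, 5} is a clique of size 5, and the vertices of any clique must share a bag in every tree decomposition; so some bag has ≥ 5 vertices and tw(G) ≥ 4. The upper and lower bounds meet at 4, so that is the treewidth.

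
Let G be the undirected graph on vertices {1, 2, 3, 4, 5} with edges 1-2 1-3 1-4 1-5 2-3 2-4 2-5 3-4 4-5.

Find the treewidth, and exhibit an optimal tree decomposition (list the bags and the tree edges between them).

Treewidth 3.
One optimal decomposition is:
Bags: B1 = {1, 2, 3, 4}  B2 = {1, 2, 4, 5}
Tree: B1–B2

The largest bag has 4 vertices, giving width 3; this decomposition certifies tw(G) ≤ 3. For the lower bound, the 4 vertices {1, 2, 3, 4} are pairwise adjacent, and any tree decomposition puts a clique entirely inside one bag — forcing width ≥ 3. Combining the bounds, tw(G) = 3.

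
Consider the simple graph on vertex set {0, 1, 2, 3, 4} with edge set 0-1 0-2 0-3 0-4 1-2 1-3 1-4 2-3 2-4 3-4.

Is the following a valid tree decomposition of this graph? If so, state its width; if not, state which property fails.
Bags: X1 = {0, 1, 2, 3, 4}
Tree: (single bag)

Every vertex of G appears in some bag (union = {0, 1, 2, 3, 4}); every edge is covered by a bag; and for each vertex v the set of bags containing v is connected in the bag tree. The decomposition is therefore valid. The largest bag has 5 vertices, so the width is 4.

Yes; width 4.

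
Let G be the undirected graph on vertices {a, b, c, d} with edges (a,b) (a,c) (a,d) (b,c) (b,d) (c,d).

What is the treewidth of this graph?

A width-3 tree decomposition is:
Bags: B1 = {a, b, c, d}
Tree: (single bag)
With just one bag of size 4, the width is 4 − 1 = 3, so tw(G) ≤ 3. For the lower bound, the 4 vertices {a, b, c, d} are pairwise adjacent, and any tree decomposition puts a clique entirely inside one bag — forcing width ≥ 3. Therefore the treewidth is 3.

3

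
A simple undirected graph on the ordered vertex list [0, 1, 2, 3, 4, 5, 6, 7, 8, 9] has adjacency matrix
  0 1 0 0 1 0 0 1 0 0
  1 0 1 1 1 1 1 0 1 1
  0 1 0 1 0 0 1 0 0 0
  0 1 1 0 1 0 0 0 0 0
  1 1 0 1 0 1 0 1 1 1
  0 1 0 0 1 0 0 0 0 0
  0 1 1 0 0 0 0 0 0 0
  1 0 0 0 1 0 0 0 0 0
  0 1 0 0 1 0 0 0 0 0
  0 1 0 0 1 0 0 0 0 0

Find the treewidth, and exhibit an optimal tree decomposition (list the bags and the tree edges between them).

Every bag has size at most 3, so the width is 3 − 1 = 2 and tw(G) ≤ 2. On the other hand G contains the 3-clique {1, 2, 3}. A clique must lie in a single bag of any decomposition, so no decomposition can have width below 2. Hence tw(G) = 2 exactly.

Treewidth 2.
One such decomposition:
Bags: B1 = {1, 4, 8}  B2 = {1, 3, 4}  B3 = {1, 2, 3}  B4 = {1, 4, 9}  B5 = {0, 1, 4}  B6 = {1, 4, 5}  B7 = {0, 4, 7}  B8 = {1, 2, 6}
Tree: B1–B2, B2–B3, B2–B4, B4–B5, B5–B6, B5–B7, B3–B8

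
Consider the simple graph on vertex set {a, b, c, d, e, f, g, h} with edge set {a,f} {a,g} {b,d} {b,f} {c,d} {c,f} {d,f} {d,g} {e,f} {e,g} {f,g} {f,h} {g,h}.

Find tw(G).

A width-2 tree decomposition is:
Bags: B1 = {d, f, g}  B2 = {e, f, g}  B3 = {c, d, f}  B4 = {a, f, g}  B5 = {f, g, h}  B6 = {b, d, f}
Tree: B1–B2, B1–B3, B2–B4, B1–B5, B3–B6
Every bag has size at most 3, so the width is 3 − 1 = 2 and tw(G) ≤ 2. Conversely, {d, f, g} is a clique of size 3, and the vertices of any clique must share a bag in every tree decomposition; so some bag has ≥ 3 vertices and tw(G) ≥ 2. The upper and lower bounds meet at 2, so that is the treewidth.

2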